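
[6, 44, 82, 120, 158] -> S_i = 6 + 38*i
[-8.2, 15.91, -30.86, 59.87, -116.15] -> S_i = -8.20*(-1.94)^i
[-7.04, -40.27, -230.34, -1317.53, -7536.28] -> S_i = -7.04*5.72^i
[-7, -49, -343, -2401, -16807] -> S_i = -7*7^i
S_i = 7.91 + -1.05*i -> [7.91, 6.86, 5.81, 4.76, 3.71]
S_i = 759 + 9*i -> [759, 768, 777, 786, 795]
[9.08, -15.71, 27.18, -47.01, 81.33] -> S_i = 9.08*(-1.73)^i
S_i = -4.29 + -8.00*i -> [-4.29, -12.29, -20.29, -28.29, -36.29]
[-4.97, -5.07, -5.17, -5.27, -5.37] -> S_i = -4.97 + -0.10*i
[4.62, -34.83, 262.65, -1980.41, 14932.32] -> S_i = 4.62*(-7.54)^i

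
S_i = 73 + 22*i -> [73, 95, 117, 139, 161]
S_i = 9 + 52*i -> [9, 61, 113, 165, 217]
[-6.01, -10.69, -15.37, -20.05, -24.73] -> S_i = -6.01 + -4.68*i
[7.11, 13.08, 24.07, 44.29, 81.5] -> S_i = 7.11*1.84^i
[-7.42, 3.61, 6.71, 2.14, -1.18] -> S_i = Random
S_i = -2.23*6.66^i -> [-2.23, -14.85, -98.91, -658.76, -4387.34]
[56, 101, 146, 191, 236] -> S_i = 56 + 45*i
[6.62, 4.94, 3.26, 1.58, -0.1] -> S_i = 6.62 + -1.68*i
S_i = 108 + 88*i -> [108, 196, 284, 372, 460]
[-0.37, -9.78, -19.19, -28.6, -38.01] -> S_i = -0.37 + -9.41*i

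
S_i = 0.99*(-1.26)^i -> [0.99, -1.25, 1.57, -1.98, 2.5]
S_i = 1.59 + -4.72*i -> [1.59, -3.13, -7.85, -12.57, -17.29]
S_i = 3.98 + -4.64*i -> [3.98, -0.66, -5.3, -9.94, -14.58]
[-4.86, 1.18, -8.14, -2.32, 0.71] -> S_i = Random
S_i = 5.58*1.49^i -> [5.58, 8.31, 12.39, 18.46, 27.5]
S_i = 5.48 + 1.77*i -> [5.48, 7.25, 9.02, 10.79, 12.56]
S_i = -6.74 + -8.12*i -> [-6.74, -14.86, -22.98, -31.1, -39.22]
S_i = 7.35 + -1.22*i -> [7.35, 6.13, 4.91, 3.69, 2.47]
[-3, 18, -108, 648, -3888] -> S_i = -3*-6^i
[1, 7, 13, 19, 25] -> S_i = 1 + 6*i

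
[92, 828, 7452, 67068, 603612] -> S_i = 92*9^i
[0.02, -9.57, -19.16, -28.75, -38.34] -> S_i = 0.02 + -9.59*i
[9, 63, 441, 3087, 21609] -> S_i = 9*7^i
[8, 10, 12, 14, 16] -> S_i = 8 + 2*i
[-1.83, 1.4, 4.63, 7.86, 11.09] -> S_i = -1.83 + 3.23*i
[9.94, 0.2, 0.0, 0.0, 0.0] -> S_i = 9.94*0.02^i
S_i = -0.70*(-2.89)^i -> [-0.7, 2.02, -5.85, 16.9, -48.83]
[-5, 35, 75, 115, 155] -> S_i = -5 + 40*i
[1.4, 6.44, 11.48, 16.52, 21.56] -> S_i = 1.40 + 5.04*i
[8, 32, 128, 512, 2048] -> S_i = 8*4^i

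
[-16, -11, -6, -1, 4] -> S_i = -16 + 5*i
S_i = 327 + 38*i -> [327, 365, 403, 441, 479]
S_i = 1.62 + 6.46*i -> [1.62, 8.08, 14.54, 21.0, 27.46]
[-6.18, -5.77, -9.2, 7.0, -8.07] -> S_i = Random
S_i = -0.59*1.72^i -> [-0.59, -1.01, -1.75, -3.0, -5.16]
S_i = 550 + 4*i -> [550, 554, 558, 562, 566]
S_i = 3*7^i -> [3, 21, 147, 1029, 7203]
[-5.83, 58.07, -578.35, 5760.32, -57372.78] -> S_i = -5.83*(-9.96)^i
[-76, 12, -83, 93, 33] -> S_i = Random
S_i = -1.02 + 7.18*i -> [-1.02, 6.16, 13.34, 20.52, 27.7]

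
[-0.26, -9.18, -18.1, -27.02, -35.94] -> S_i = -0.26 + -8.92*i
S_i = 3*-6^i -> [3, -18, 108, -648, 3888]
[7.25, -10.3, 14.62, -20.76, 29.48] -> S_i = 7.25*(-1.42)^i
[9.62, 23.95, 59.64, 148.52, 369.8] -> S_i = 9.62*2.49^i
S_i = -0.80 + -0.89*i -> [-0.8, -1.69, -2.58, -3.47, -4.36]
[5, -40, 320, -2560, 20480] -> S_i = 5*-8^i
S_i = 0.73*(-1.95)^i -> [0.73, -1.42, 2.78, -5.41, 10.56]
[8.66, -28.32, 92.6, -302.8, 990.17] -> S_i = 8.66*(-3.27)^i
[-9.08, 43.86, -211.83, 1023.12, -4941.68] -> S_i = -9.08*(-4.83)^i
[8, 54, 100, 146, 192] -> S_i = 8 + 46*i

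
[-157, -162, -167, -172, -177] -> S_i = -157 + -5*i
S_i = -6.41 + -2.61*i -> [-6.41, -9.02, -11.63, -14.24, -16.85]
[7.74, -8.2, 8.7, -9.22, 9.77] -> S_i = 7.74*(-1.06)^i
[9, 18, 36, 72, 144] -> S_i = 9*2^i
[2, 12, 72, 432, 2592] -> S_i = 2*6^i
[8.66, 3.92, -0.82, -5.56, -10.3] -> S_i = 8.66 + -4.74*i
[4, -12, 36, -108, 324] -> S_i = 4*-3^i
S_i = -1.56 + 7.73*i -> [-1.56, 6.17, 13.9, 21.63, 29.36]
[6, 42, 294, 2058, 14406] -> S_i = 6*7^i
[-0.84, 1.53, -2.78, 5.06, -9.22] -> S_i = -0.84*(-1.82)^i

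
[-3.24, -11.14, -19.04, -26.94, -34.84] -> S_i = -3.24 + -7.90*i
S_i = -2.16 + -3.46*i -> [-2.16, -5.62, -9.08, -12.54, -16.0]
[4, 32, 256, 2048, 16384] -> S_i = 4*8^i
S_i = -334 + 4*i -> [-334, -330, -326, -322, -318]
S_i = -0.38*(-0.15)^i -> [-0.38, 0.06, -0.01, 0.0, -0.0]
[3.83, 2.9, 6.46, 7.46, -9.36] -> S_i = Random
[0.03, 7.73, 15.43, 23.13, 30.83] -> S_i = 0.03 + 7.70*i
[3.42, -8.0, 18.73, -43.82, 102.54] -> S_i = 3.42*(-2.34)^i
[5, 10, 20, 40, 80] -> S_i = 5*2^i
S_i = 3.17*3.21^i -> [3.17, 10.18, 32.66, 104.85, 336.57]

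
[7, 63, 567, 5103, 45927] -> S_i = 7*9^i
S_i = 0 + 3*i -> [0, 3, 6, 9, 12]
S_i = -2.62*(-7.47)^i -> [-2.62, 19.57, -146.2, 1092.1, -8158.0]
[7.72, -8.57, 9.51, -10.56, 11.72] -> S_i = 7.72*(-1.11)^i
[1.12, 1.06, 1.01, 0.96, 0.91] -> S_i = 1.12*0.95^i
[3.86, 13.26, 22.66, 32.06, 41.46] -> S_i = 3.86 + 9.40*i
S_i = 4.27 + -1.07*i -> [4.27, 3.2, 2.13, 1.06, -0.01]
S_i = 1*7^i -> [1, 7, 49, 343, 2401]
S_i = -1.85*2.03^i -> [-1.85, -3.76, -7.62, -15.48, -31.42]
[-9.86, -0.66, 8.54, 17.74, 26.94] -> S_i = -9.86 + 9.20*i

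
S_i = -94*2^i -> [-94, -188, -376, -752, -1504]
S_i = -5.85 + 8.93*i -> [-5.85, 3.08, 12.01, 20.94, 29.87]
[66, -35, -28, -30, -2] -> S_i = Random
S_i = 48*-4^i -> [48, -192, 768, -3072, 12288]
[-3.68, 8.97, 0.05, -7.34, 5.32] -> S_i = Random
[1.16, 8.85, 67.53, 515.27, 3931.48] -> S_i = 1.16*7.63^i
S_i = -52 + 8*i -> [-52, -44, -36, -28, -20]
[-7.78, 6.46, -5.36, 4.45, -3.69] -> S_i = -7.78*(-0.83)^i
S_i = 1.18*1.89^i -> [1.18, 2.23, 4.22, 7.97, 15.06]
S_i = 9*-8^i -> [9, -72, 576, -4608, 36864]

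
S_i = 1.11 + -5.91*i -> [1.11, -4.8, -10.71, -16.62, -22.53]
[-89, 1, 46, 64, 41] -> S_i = Random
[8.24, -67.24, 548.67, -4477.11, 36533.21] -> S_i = 8.24*(-8.16)^i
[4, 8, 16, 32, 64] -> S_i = 4*2^i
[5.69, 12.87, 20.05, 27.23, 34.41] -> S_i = 5.69 + 7.18*i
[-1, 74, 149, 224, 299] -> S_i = -1 + 75*i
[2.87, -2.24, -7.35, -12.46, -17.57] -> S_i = 2.87 + -5.11*i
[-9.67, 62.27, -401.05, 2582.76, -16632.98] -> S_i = -9.67*(-6.44)^i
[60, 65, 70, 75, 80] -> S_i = 60 + 5*i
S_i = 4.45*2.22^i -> [4.45, 9.88, 21.93, 48.69, 108.09]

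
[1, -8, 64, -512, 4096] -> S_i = 1*-8^i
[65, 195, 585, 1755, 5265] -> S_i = 65*3^i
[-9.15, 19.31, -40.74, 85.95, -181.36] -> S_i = -9.15*(-2.11)^i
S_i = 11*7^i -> [11, 77, 539, 3773, 26411]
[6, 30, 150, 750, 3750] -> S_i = 6*5^i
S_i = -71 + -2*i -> [-71, -73, -75, -77, -79]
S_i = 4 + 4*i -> [4, 8, 12, 16, 20]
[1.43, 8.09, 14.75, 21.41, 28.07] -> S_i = 1.43 + 6.66*i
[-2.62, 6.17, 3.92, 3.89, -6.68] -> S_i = Random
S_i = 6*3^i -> [6, 18, 54, 162, 486]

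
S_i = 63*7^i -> [63, 441, 3087, 21609, 151263]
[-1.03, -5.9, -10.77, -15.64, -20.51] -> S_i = -1.03 + -4.87*i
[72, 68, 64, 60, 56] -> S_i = 72 + -4*i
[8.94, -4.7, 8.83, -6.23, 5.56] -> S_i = Random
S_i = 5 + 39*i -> [5, 44, 83, 122, 161]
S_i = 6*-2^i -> [6, -12, 24, -48, 96]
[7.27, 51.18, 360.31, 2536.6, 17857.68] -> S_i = 7.27*7.04^i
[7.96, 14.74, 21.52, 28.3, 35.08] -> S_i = 7.96 + 6.78*i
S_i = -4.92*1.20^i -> [-4.92, -5.9, -7.08, -8.5, -10.2]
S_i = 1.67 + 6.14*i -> [1.67, 7.81, 13.95, 20.09, 26.23]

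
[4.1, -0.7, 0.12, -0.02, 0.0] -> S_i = 4.10*(-0.17)^i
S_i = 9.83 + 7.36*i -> [9.83, 17.19, 24.55, 31.91, 39.27]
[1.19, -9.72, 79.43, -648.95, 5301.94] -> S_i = 1.19*(-8.17)^i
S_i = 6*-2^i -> [6, -12, 24, -48, 96]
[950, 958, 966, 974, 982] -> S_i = 950 + 8*i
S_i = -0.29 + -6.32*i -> [-0.29, -6.61, -12.93, -19.25, -25.57]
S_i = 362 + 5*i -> [362, 367, 372, 377, 382]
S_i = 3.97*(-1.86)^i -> [3.97, -7.38, 13.73, -25.55, 47.52]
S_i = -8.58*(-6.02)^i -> [-8.58, 51.65, -310.94, 1871.87, -11268.69]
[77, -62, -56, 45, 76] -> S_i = Random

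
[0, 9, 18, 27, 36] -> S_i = 0 + 9*i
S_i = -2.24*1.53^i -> [-2.24, -3.43, -5.24, -8.02, -12.27]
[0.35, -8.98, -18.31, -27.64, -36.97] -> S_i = 0.35 + -9.33*i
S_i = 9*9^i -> [9, 81, 729, 6561, 59049]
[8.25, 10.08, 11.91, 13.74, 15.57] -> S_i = 8.25 + 1.83*i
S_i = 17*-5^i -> [17, -85, 425, -2125, 10625]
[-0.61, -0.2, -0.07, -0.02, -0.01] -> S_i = -0.61*0.33^i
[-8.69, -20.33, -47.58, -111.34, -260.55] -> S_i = -8.69*2.34^i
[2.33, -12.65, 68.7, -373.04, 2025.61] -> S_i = 2.33*(-5.43)^i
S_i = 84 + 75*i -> [84, 159, 234, 309, 384]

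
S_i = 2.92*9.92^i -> [2.92, 28.97, 287.35, 2850.48, 28276.75]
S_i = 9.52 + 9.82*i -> [9.52, 19.34, 29.16, 38.98, 48.8]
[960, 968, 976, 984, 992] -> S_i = 960 + 8*i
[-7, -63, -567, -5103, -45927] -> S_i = -7*9^i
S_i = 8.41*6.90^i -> [8.41, 58.03, 400.4, 2762.76, 19063.05]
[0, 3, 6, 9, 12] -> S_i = 0 + 3*i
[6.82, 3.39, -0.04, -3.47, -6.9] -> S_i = 6.82 + -3.43*i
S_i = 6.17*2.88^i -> [6.17, 17.77, 51.18, 147.39, 424.48]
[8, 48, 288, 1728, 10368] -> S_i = 8*6^i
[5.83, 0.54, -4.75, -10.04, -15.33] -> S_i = 5.83 + -5.29*i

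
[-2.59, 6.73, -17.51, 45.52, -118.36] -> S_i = -2.59*(-2.60)^i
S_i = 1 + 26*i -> [1, 27, 53, 79, 105]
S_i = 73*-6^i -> [73, -438, 2628, -15768, 94608]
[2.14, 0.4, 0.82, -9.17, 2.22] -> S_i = Random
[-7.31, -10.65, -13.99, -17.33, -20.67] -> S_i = -7.31 + -3.34*i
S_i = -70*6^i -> [-70, -420, -2520, -15120, -90720]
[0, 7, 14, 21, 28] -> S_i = 0 + 7*i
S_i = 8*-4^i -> [8, -32, 128, -512, 2048]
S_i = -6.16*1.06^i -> [-6.16, -6.53, -6.92, -7.34, -7.78]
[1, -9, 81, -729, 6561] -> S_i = 1*-9^i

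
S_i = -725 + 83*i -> [-725, -642, -559, -476, -393]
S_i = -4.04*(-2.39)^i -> [-4.04, 9.66, -23.08, 55.15, -131.82]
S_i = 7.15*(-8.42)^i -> [7.15, -60.2, 506.91, -4268.18, 35938.04]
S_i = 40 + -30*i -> [40, 10, -20, -50, -80]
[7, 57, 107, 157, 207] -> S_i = 7 + 50*i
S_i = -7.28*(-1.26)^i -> [-7.28, 9.17, -11.56, 14.56, -18.35]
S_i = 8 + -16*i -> [8, -8, -24, -40, -56]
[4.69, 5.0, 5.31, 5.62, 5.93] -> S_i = 4.69 + 0.31*i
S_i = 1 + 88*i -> [1, 89, 177, 265, 353]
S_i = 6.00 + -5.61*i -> [6.0, 0.39, -5.22, -10.83, -16.44]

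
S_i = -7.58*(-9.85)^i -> [-7.58, 74.66, -735.43, 7243.99, -71353.31]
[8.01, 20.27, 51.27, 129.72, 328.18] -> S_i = 8.01*2.53^i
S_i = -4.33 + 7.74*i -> [-4.33, 3.41, 11.15, 18.89, 26.63]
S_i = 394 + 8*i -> [394, 402, 410, 418, 426]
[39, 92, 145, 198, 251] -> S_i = 39 + 53*i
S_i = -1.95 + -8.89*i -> [-1.95, -10.84, -19.73, -28.62, -37.51]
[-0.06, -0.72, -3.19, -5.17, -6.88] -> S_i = Random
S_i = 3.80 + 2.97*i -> [3.8, 6.77, 9.74, 12.71, 15.68]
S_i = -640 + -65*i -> [-640, -705, -770, -835, -900]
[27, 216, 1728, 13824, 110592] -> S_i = 27*8^i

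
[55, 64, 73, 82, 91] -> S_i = 55 + 9*i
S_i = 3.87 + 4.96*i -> [3.87, 8.83, 13.79, 18.75, 23.71]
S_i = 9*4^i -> [9, 36, 144, 576, 2304]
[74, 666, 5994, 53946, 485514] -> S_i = 74*9^i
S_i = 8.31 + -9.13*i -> [8.31, -0.82, -9.95, -19.08, -28.21]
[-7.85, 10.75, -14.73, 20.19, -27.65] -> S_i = -7.85*(-1.37)^i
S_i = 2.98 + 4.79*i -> [2.98, 7.77, 12.56, 17.35, 22.14]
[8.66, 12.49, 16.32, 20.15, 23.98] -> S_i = 8.66 + 3.83*i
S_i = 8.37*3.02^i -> [8.37, 25.28, 76.34, 230.54, 696.23]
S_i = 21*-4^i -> [21, -84, 336, -1344, 5376]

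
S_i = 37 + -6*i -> [37, 31, 25, 19, 13]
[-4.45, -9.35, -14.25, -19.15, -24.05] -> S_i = -4.45 + -4.90*i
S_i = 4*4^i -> [4, 16, 64, 256, 1024]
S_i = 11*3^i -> [11, 33, 99, 297, 891]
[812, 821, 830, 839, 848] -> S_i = 812 + 9*i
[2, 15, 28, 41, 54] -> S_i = 2 + 13*i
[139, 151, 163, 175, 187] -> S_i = 139 + 12*i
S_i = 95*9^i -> [95, 855, 7695, 69255, 623295]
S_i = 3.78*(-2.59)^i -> [3.78, -9.79, 25.36, -65.67, 170.09]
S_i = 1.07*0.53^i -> [1.07, 0.57, 0.3, 0.16, 0.08]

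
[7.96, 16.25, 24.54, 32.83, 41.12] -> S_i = 7.96 + 8.29*i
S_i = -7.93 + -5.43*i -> [-7.93, -13.36, -18.79, -24.22, -29.65]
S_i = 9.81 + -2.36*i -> [9.81, 7.45, 5.09, 2.73, 0.37]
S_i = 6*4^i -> [6, 24, 96, 384, 1536]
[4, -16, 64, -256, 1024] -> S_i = 4*-4^i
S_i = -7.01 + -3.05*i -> [-7.01, -10.06, -13.11, -16.16, -19.21]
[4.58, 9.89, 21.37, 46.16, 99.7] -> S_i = 4.58*2.16^i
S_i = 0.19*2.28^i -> [0.19, 0.43, 0.99, 2.25, 5.13]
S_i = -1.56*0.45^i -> [-1.56, -0.7, -0.32, -0.14, -0.06]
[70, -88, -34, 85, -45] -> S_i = Random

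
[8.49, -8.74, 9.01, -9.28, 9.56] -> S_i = 8.49*(-1.03)^i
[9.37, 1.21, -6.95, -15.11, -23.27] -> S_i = 9.37 + -8.16*i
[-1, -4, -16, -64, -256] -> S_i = -1*4^i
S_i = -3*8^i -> [-3, -24, -192, -1536, -12288]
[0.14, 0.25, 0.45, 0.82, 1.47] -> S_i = 0.14*1.80^i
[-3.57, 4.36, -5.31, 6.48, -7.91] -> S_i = -3.57*(-1.22)^i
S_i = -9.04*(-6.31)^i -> [-9.04, 57.04, -359.94, 2271.21, -14331.31]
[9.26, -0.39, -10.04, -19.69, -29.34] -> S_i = 9.26 + -9.65*i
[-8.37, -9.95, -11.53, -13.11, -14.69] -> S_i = -8.37 + -1.58*i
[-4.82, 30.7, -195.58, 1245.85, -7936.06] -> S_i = -4.82*(-6.37)^i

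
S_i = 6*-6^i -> [6, -36, 216, -1296, 7776]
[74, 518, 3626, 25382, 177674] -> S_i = 74*7^i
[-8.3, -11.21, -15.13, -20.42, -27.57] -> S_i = -8.30*1.35^i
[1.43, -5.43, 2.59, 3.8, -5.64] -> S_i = Random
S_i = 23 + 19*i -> [23, 42, 61, 80, 99]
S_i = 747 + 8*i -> [747, 755, 763, 771, 779]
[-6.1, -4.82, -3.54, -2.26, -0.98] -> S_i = -6.10 + 1.28*i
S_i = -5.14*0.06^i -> [-5.14, -0.31, -0.02, -0.0, -0.0]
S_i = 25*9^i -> [25, 225, 2025, 18225, 164025]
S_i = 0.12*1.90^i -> [0.12, 0.23, 0.43, 0.82, 1.56]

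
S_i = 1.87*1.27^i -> [1.87, 2.37, 3.02, 3.83, 4.86]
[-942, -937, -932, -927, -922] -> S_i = -942 + 5*i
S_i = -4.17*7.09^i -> [-4.17, -29.57, -209.62, -1486.19, -10537.1]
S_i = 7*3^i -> [7, 21, 63, 189, 567]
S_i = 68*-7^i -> [68, -476, 3332, -23324, 163268]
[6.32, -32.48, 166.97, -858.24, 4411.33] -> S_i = 6.32*(-5.14)^i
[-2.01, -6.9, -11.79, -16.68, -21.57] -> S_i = -2.01 + -4.89*i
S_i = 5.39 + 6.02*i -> [5.39, 11.41, 17.43, 23.45, 29.47]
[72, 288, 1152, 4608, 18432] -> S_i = 72*4^i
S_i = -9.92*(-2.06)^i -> [-9.92, 20.44, -42.1, 86.72, -178.64]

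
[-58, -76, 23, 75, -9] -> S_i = Random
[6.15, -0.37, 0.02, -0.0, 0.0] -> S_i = 6.15*(-0.06)^i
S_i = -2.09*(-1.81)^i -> [-2.09, 3.78, -6.85, 12.39, -22.43]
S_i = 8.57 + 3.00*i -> [8.57, 11.57, 14.57, 17.57, 20.57]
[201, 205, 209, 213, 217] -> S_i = 201 + 4*i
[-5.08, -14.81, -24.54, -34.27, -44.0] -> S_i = -5.08 + -9.73*i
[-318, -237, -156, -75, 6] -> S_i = -318 + 81*i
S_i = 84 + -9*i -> [84, 75, 66, 57, 48]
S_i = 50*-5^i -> [50, -250, 1250, -6250, 31250]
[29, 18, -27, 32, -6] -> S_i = Random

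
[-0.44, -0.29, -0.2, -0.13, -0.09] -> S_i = -0.44*0.67^i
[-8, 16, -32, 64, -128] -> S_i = -8*-2^i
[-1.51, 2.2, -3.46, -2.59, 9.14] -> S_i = Random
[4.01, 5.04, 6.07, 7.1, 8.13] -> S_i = 4.01 + 1.03*i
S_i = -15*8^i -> [-15, -120, -960, -7680, -61440]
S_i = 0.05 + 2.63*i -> [0.05, 2.68, 5.31, 7.94, 10.57]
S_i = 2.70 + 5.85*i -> [2.7, 8.55, 14.4, 20.25, 26.1]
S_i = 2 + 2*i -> [2, 4, 6, 8, 10]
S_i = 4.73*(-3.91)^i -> [4.73, -18.49, 72.31, -282.74, 1105.52]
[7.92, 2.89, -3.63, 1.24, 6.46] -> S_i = Random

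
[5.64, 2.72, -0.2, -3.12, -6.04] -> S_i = 5.64 + -2.92*i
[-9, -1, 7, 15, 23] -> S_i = -9 + 8*i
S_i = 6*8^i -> [6, 48, 384, 3072, 24576]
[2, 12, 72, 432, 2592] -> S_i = 2*6^i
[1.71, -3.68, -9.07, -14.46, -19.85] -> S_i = 1.71 + -5.39*i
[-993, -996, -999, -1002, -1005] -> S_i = -993 + -3*i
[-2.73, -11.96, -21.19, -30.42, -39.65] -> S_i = -2.73 + -9.23*i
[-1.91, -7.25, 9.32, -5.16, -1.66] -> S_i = Random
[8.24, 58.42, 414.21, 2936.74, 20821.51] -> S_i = 8.24*7.09^i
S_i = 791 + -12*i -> [791, 779, 767, 755, 743]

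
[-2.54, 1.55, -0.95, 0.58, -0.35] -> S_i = -2.54*(-0.61)^i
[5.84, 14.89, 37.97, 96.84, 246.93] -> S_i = 5.84*2.55^i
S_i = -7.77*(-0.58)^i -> [-7.77, 4.51, -2.61, 1.52, -0.88]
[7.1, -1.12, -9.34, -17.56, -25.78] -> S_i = 7.10 + -8.22*i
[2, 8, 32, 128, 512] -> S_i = 2*4^i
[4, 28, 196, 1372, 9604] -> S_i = 4*7^i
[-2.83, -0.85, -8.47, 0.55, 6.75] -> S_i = Random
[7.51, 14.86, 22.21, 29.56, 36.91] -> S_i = 7.51 + 7.35*i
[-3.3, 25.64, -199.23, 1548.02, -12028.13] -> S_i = -3.30*(-7.77)^i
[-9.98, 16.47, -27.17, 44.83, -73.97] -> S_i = -9.98*(-1.65)^i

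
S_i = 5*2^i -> [5, 10, 20, 40, 80]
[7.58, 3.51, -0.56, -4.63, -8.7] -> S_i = 7.58 + -4.07*i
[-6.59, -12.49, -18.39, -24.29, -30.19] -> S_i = -6.59 + -5.90*i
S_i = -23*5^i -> [-23, -115, -575, -2875, -14375]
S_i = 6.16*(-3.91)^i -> [6.16, -24.09, 94.17, -368.22, 1439.75]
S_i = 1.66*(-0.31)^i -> [1.66, -0.51, 0.16, -0.05, 0.02]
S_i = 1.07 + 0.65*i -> [1.07, 1.72, 2.37, 3.02, 3.67]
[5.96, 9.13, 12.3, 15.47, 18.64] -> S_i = 5.96 + 3.17*i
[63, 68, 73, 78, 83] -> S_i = 63 + 5*i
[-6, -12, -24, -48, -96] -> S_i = -6*2^i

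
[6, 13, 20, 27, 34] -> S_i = 6 + 7*i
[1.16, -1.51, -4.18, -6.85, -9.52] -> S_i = 1.16 + -2.67*i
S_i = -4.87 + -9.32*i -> [-4.87, -14.19, -23.51, -32.83, -42.15]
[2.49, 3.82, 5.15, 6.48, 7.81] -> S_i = 2.49 + 1.33*i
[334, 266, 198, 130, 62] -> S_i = 334 + -68*i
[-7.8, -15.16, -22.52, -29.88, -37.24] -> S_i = -7.80 + -7.36*i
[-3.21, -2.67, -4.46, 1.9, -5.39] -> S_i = Random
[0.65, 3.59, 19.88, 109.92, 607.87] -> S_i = 0.65*5.53^i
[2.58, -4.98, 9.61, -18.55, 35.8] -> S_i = 2.58*(-1.93)^i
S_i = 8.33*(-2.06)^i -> [8.33, -17.16, 35.35, -72.82, 150.01]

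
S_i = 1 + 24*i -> [1, 25, 49, 73, 97]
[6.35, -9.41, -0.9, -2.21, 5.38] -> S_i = Random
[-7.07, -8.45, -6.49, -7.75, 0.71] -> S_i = Random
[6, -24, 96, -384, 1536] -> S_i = 6*-4^i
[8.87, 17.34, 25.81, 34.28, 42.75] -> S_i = 8.87 + 8.47*i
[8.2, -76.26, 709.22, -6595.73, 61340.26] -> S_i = 8.20*(-9.30)^i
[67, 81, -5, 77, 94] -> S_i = Random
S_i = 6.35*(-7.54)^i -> [6.35, -47.88, 361.01, -2722.0, 20523.86]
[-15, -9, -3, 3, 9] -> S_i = -15 + 6*i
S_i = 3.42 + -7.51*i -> [3.42, -4.09, -11.6, -19.11, -26.62]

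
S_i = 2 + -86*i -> [2, -84, -170, -256, -342]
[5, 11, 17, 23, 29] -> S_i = 5 + 6*i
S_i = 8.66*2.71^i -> [8.66, 23.47, 63.6, 172.36, 467.08]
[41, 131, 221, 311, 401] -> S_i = 41 + 90*i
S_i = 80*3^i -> [80, 240, 720, 2160, 6480]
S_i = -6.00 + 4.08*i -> [-6.0, -1.92, 2.16, 6.24, 10.32]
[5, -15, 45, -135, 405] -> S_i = 5*-3^i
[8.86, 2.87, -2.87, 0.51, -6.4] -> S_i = Random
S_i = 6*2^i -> [6, 12, 24, 48, 96]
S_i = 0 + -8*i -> [0, -8, -16, -24, -32]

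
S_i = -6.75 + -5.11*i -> [-6.75, -11.86, -16.97, -22.08, -27.19]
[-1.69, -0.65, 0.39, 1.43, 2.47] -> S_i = -1.69 + 1.04*i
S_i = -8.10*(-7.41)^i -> [-8.1, 60.02, -444.76, 3295.64, -24420.69]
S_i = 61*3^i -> [61, 183, 549, 1647, 4941]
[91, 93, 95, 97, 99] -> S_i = 91 + 2*i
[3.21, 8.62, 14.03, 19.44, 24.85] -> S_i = 3.21 + 5.41*i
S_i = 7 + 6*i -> [7, 13, 19, 25, 31]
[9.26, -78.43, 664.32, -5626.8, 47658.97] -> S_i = 9.26*(-8.47)^i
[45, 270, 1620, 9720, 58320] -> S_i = 45*6^i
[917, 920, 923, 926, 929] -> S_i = 917 + 3*i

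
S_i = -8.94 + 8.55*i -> [-8.94, -0.39, 8.16, 16.71, 25.26]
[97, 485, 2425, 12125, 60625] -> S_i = 97*5^i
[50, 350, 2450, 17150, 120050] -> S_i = 50*7^i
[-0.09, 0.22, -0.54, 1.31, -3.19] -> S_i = -0.09*(-2.44)^i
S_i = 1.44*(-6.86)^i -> [1.44, -9.88, 67.77, -464.87, 3189.03]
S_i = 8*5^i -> [8, 40, 200, 1000, 5000]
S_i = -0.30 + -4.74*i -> [-0.3, -5.04, -9.78, -14.52, -19.26]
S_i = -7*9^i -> [-7, -63, -567, -5103, -45927]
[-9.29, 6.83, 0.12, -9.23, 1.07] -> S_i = Random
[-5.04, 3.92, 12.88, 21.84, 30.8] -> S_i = -5.04 + 8.96*i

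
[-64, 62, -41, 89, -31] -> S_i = Random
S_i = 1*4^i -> [1, 4, 16, 64, 256]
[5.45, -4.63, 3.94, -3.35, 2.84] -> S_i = 5.45*(-0.85)^i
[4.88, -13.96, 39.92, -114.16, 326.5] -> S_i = 4.88*(-2.86)^i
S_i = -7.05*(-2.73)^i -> [-7.05, 19.25, -52.54, 143.44, -391.6]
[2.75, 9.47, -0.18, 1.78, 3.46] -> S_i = Random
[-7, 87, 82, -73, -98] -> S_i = Random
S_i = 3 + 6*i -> [3, 9, 15, 21, 27]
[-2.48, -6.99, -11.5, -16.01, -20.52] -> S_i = -2.48 + -4.51*i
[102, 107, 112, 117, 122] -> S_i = 102 + 5*i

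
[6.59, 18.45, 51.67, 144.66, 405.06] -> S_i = 6.59*2.80^i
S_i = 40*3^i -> [40, 120, 360, 1080, 3240]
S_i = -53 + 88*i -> [-53, 35, 123, 211, 299]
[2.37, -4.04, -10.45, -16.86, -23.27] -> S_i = 2.37 + -6.41*i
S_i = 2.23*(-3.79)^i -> [2.23, -8.45, 32.03, -121.4, 460.11]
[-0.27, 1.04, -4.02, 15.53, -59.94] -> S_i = -0.27*(-3.86)^i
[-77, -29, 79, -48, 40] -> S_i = Random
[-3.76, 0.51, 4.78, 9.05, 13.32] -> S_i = -3.76 + 4.27*i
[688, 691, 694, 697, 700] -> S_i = 688 + 3*i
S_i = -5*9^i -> [-5, -45, -405, -3645, -32805]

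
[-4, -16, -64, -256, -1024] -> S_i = -4*4^i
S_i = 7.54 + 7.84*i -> [7.54, 15.38, 23.22, 31.06, 38.9]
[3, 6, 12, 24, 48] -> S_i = 3*2^i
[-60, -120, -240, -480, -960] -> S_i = -60*2^i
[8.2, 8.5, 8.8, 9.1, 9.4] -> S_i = 8.20 + 0.30*i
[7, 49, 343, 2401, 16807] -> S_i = 7*7^i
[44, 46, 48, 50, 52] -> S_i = 44 + 2*i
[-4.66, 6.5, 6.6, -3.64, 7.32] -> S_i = Random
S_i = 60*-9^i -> [60, -540, 4860, -43740, 393660]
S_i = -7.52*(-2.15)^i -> [-7.52, 16.17, -34.76, 74.74, -160.68]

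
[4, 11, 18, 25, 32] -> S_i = 4 + 7*i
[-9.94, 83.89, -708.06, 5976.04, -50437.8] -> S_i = -9.94*(-8.44)^i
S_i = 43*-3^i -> [43, -129, 387, -1161, 3483]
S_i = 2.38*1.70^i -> [2.38, 4.05, 6.88, 11.69, 19.88]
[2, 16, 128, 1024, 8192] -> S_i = 2*8^i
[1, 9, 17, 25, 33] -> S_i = 1 + 8*i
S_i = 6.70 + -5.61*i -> [6.7, 1.09, -4.52, -10.13, -15.74]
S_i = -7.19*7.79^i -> [-7.19, -56.01, -436.32, -3398.92, -26477.61]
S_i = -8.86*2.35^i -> [-8.86, -20.82, -48.93, -114.98, -270.21]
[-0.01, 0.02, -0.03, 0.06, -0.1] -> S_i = -0.01*(-1.77)^i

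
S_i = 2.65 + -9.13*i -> [2.65, -6.48, -15.61, -24.74, -33.87]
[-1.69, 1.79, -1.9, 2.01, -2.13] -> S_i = -1.69*(-1.06)^i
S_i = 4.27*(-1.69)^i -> [4.27, -7.22, 12.2, -20.61, 34.83]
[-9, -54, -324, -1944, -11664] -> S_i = -9*6^i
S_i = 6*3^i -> [6, 18, 54, 162, 486]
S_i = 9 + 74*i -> [9, 83, 157, 231, 305]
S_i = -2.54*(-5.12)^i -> [-2.54, 13.0, -66.58, 340.91, -1745.47]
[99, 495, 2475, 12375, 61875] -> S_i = 99*5^i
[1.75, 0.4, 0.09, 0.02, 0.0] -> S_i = 1.75*0.23^i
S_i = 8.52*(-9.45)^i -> [8.52, -80.51, 760.86, -7190.1, 67946.46]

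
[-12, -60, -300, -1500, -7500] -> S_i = -12*5^i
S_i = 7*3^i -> [7, 21, 63, 189, 567]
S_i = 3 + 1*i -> [3, 4, 5, 6, 7]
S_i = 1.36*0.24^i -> [1.36, 0.33, 0.08, 0.02, 0.0]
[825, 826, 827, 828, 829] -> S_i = 825 + 1*i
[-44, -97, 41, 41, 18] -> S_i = Random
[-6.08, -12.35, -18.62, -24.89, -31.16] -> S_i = -6.08 + -6.27*i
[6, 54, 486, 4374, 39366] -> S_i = 6*9^i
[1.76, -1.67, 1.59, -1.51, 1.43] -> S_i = 1.76*(-0.95)^i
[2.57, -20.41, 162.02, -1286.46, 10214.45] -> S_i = 2.57*(-7.94)^i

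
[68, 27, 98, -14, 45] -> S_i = Random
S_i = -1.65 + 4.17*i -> [-1.65, 2.52, 6.69, 10.86, 15.03]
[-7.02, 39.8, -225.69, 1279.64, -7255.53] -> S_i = -7.02*(-5.67)^i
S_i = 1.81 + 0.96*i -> [1.81, 2.77, 3.73, 4.69, 5.65]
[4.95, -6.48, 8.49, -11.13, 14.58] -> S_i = 4.95*(-1.31)^i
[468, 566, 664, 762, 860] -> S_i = 468 + 98*i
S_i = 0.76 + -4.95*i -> [0.76, -4.19, -9.14, -14.09, -19.04]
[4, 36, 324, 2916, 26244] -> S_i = 4*9^i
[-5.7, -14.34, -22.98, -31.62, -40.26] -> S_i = -5.70 + -8.64*i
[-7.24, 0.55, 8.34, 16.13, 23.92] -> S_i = -7.24 + 7.79*i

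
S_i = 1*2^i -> [1, 2, 4, 8, 16]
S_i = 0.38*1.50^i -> [0.38, 0.57, 0.86, 1.28, 1.92]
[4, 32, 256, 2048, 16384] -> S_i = 4*8^i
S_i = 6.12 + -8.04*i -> [6.12, -1.92, -9.96, -18.0, -26.04]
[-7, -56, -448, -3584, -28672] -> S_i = -7*8^i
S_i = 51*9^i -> [51, 459, 4131, 37179, 334611]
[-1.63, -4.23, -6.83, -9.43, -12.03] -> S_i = -1.63 + -2.60*i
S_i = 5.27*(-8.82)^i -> [5.27, -46.48, 409.97, -3615.9, 31892.24]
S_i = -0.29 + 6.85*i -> [-0.29, 6.56, 13.41, 20.26, 27.11]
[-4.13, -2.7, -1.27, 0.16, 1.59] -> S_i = -4.13 + 1.43*i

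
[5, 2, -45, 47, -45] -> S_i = Random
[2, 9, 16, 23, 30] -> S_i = 2 + 7*i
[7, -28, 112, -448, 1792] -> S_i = 7*-4^i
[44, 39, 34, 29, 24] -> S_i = 44 + -5*i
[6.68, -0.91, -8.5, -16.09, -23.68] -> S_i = 6.68 + -7.59*i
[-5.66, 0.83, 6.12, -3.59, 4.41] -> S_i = Random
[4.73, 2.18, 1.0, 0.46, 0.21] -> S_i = 4.73*0.46^i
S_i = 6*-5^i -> [6, -30, 150, -750, 3750]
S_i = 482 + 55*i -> [482, 537, 592, 647, 702]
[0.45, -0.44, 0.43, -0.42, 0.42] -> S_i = 0.45*(-0.98)^i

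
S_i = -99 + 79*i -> [-99, -20, 59, 138, 217]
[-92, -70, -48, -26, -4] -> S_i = -92 + 22*i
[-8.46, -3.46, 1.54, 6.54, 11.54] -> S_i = -8.46 + 5.00*i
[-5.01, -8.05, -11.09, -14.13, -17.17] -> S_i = -5.01 + -3.04*i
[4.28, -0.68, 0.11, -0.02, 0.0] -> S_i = 4.28*(-0.16)^i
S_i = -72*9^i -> [-72, -648, -5832, -52488, -472392]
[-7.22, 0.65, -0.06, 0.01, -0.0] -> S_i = -7.22*(-0.09)^i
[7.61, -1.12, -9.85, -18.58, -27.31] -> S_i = 7.61 + -8.73*i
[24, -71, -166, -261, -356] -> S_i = 24 + -95*i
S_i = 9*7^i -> [9, 63, 441, 3087, 21609]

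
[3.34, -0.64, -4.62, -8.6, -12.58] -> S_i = 3.34 + -3.98*i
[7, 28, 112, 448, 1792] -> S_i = 7*4^i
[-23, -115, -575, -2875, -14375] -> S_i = -23*5^i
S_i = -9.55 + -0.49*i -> [-9.55, -10.04, -10.53, -11.02, -11.51]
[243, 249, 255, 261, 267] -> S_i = 243 + 6*i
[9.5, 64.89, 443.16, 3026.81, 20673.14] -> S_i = 9.50*6.83^i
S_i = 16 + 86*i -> [16, 102, 188, 274, 360]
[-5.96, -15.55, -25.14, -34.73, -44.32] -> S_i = -5.96 + -9.59*i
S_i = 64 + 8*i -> [64, 72, 80, 88, 96]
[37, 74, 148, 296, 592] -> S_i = 37*2^i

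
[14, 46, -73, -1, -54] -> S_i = Random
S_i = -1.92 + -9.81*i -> [-1.92, -11.73, -21.54, -31.35, -41.16]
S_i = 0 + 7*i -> [0, 7, 14, 21, 28]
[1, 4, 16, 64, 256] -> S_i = 1*4^i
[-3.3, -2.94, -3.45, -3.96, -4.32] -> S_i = Random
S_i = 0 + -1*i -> [0, -1, -2, -3, -4]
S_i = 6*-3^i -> [6, -18, 54, -162, 486]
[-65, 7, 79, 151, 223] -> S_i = -65 + 72*i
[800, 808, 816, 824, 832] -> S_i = 800 + 8*i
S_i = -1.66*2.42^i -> [-1.66, -4.02, -9.72, -23.53, -56.93]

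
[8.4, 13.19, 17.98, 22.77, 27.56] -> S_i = 8.40 + 4.79*i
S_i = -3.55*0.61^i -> [-3.55, -2.17, -1.32, -0.81, -0.49]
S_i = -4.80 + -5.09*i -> [-4.8, -9.89, -14.98, -20.07, -25.16]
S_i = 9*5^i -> [9, 45, 225, 1125, 5625]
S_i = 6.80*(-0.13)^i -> [6.8, -0.88, 0.11, -0.01, 0.0]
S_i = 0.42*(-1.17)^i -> [0.42, -0.49, 0.57, -0.67, 0.79]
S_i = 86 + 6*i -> [86, 92, 98, 104, 110]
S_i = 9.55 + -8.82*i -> [9.55, 0.73, -8.09, -16.91, -25.73]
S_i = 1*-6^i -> [1, -6, 36, -216, 1296]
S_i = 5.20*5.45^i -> [5.2, 28.34, 154.45, 841.77, 4587.64]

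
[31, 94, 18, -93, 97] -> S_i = Random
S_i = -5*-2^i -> [-5, 10, -20, 40, -80]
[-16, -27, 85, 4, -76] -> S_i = Random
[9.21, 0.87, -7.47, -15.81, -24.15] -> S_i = 9.21 + -8.34*i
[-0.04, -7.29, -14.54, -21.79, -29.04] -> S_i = -0.04 + -7.25*i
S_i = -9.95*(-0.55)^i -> [-9.95, 5.47, -3.01, 1.66, -0.91]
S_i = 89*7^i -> [89, 623, 4361, 30527, 213689]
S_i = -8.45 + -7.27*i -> [-8.45, -15.72, -22.99, -30.26, -37.53]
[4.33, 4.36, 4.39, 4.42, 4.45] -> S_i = 4.33 + 0.03*i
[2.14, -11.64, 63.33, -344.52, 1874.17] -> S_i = 2.14*(-5.44)^i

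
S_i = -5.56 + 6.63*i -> [-5.56, 1.07, 7.7, 14.33, 20.96]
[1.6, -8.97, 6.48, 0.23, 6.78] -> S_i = Random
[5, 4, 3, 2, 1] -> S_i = 5 + -1*i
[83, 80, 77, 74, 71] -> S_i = 83 + -3*i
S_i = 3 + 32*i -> [3, 35, 67, 99, 131]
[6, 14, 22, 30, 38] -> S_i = 6 + 8*i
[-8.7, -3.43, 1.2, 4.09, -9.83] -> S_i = Random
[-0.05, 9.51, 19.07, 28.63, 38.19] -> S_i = -0.05 + 9.56*i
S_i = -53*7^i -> [-53, -371, -2597, -18179, -127253]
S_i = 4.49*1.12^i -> [4.49, 5.03, 5.63, 6.31, 7.07]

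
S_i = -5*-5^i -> [-5, 25, -125, 625, -3125]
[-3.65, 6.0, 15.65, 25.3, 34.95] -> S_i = -3.65 + 9.65*i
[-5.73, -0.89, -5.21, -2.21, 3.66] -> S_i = Random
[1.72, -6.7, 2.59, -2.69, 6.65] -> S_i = Random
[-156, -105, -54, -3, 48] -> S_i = -156 + 51*i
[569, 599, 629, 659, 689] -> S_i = 569 + 30*i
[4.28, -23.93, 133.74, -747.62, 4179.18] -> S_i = 4.28*(-5.59)^i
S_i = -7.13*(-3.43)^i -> [-7.13, 24.46, -83.88, 287.72, -986.88]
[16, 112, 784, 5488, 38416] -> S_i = 16*7^i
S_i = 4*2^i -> [4, 8, 16, 32, 64]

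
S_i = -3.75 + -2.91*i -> [-3.75, -6.66, -9.57, -12.48, -15.39]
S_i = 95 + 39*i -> [95, 134, 173, 212, 251]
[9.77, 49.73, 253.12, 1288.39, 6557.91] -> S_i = 9.77*5.09^i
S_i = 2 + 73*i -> [2, 75, 148, 221, 294]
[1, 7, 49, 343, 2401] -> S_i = 1*7^i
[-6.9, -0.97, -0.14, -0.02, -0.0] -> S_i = -6.90*0.14^i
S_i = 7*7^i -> [7, 49, 343, 2401, 16807]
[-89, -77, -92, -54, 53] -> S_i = Random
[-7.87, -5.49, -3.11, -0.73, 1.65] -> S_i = -7.87 + 2.38*i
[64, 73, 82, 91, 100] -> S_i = 64 + 9*i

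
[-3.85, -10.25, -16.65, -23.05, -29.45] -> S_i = -3.85 + -6.40*i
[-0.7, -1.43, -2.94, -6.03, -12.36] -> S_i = -0.70*2.05^i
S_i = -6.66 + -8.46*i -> [-6.66, -15.12, -23.58, -32.04, -40.5]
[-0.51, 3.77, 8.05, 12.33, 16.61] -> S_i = -0.51 + 4.28*i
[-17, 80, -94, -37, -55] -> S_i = Random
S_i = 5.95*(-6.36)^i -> [5.95, -37.84, 240.68, -1530.69, 9735.21]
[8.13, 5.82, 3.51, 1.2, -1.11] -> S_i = 8.13 + -2.31*i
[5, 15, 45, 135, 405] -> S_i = 5*3^i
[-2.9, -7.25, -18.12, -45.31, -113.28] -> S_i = -2.90*2.50^i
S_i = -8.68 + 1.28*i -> [-8.68, -7.4, -6.12, -4.84, -3.56]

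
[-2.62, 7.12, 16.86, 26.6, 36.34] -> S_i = -2.62 + 9.74*i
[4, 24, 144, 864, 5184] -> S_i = 4*6^i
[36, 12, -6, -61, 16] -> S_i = Random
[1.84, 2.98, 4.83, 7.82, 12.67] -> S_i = 1.84*1.62^i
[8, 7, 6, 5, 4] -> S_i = 8 + -1*i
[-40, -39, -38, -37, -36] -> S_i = -40 + 1*i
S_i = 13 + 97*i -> [13, 110, 207, 304, 401]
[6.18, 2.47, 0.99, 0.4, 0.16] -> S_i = 6.18*0.40^i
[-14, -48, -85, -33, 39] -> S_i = Random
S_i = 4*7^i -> [4, 28, 196, 1372, 9604]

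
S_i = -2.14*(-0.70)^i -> [-2.14, 1.5, -1.05, 0.73, -0.51]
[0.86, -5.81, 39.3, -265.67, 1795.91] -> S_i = 0.86*(-6.76)^i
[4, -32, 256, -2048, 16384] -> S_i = 4*-8^i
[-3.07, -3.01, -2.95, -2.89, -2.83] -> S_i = -3.07*0.98^i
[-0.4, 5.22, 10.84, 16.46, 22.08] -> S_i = -0.40 + 5.62*i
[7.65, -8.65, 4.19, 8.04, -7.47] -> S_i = Random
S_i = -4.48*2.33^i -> [-4.48, -10.44, -24.32, -56.67, -132.04]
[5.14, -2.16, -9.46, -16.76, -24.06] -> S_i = 5.14 + -7.30*i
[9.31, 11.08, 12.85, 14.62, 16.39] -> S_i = 9.31 + 1.77*i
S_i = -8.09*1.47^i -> [-8.09, -11.89, -17.48, -25.7, -37.78]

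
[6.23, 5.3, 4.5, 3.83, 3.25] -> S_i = 6.23*0.85^i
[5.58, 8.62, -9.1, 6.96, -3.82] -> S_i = Random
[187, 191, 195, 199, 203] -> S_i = 187 + 4*i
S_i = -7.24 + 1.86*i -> [-7.24, -5.38, -3.52, -1.66, 0.2]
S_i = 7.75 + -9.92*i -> [7.75, -2.17, -12.09, -22.01, -31.93]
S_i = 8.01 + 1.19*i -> [8.01, 9.2, 10.39, 11.58, 12.77]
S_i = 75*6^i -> [75, 450, 2700, 16200, 97200]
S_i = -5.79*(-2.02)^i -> [-5.79, 11.7, -23.63, 47.72, -96.4]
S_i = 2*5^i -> [2, 10, 50, 250, 1250]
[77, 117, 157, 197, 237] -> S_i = 77 + 40*i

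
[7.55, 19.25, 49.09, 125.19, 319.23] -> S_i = 7.55*2.55^i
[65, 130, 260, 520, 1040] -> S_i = 65*2^i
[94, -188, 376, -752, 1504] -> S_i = 94*-2^i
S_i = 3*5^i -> [3, 15, 75, 375, 1875]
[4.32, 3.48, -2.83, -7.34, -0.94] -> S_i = Random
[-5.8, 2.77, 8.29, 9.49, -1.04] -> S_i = Random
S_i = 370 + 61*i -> [370, 431, 492, 553, 614]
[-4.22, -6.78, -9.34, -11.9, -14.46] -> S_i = -4.22 + -2.56*i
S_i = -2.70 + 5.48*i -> [-2.7, 2.78, 8.26, 13.74, 19.22]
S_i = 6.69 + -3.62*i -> [6.69, 3.07, -0.55, -4.17, -7.79]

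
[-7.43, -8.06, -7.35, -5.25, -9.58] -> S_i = Random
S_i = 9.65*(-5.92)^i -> [9.65, -57.13, 338.2, -2002.13, 11852.61]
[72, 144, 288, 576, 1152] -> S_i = 72*2^i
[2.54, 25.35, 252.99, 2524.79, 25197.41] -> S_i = 2.54*9.98^i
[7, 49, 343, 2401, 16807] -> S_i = 7*7^i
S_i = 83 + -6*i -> [83, 77, 71, 65, 59]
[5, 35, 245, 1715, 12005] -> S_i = 5*7^i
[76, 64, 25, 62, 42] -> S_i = Random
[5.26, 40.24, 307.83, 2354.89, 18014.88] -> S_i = 5.26*7.65^i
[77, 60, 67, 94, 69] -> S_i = Random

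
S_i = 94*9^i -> [94, 846, 7614, 68526, 616734]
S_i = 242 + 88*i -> [242, 330, 418, 506, 594]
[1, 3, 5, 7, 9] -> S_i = 1 + 2*i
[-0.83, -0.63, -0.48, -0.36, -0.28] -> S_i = -0.83*0.76^i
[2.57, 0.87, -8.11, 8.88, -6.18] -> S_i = Random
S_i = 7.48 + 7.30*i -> [7.48, 14.78, 22.08, 29.38, 36.68]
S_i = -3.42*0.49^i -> [-3.42, -1.68, -0.82, -0.4, -0.2]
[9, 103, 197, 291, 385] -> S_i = 9 + 94*i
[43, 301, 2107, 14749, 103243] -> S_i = 43*7^i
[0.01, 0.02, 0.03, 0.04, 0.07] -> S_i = 0.01*1.65^i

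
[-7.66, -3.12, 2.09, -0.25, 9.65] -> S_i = Random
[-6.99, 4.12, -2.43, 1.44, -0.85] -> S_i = -6.99*(-0.59)^i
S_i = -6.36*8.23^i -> [-6.36, -52.34, -430.78, -3545.33, -29178.06]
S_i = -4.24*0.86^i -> [-4.24, -3.65, -3.14, -2.7, -2.32]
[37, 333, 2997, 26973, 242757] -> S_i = 37*9^i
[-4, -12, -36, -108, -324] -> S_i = -4*3^i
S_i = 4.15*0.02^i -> [4.15, 0.08, 0.0, 0.0, 0.0]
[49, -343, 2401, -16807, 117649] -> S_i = 49*-7^i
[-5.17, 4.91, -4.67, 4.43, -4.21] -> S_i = -5.17*(-0.95)^i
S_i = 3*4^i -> [3, 12, 48, 192, 768]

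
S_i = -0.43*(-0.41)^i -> [-0.43, 0.18, -0.07, 0.03, -0.01]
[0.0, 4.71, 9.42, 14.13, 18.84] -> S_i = -0.00 + 4.71*i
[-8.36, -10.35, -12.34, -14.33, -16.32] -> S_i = -8.36 + -1.99*i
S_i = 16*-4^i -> [16, -64, 256, -1024, 4096]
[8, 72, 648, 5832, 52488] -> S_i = 8*9^i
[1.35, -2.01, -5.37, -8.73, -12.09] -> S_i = 1.35 + -3.36*i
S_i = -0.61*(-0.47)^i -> [-0.61, 0.29, -0.13, 0.06, -0.03]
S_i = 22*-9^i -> [22, -198, 1782, -16038, 144342]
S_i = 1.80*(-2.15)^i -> [1.8, -3.87, 8.32, -17.89, 38.46]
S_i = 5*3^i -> [5, 15, 45, 135, 405]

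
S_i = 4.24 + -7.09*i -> [4.24, -2.85, -9.94, -17.03, -24.12]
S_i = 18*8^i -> [18, 144, 1152, 9216, 73728]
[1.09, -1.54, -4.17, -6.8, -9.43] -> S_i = 1.09 + -2.63*i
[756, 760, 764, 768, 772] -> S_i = 756 + 4*i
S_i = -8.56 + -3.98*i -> [-8.56, -12.54, -16.52, -20.5, -24.48]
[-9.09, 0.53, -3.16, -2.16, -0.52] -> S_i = Random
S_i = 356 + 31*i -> [356, 387, 418, 449, 480]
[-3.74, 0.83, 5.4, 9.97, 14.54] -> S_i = -3.74 + 4.57*i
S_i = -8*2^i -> [-8, -16, -32, -64, -128]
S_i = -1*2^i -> [-1, -2, -4, -8, -16]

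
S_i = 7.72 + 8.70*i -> [7.72, 16.42, 25.12, 33.82, 42.52]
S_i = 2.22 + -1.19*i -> [2.22, 1.03, -0.16, -1.35, -2.54]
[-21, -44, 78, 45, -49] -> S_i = Random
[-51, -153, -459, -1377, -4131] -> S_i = -51*3^i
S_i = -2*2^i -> [-2, -4, -8, -16, -32]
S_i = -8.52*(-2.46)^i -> [-8.52, 20.96, -51.56, 126.84, -312.02]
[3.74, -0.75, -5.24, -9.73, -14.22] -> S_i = 3.74 + -4.49*i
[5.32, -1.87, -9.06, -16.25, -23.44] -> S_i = 5.32 + -7.19*i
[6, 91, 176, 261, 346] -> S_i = 6 + 85*i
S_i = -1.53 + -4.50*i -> [-1.53, -6.03, -10.53, -15.03, -19.53]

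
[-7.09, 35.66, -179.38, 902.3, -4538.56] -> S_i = -7.09*(-5.03)^i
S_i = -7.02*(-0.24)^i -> [-7.02, 1.68, -0.4, 0.1, -0.02]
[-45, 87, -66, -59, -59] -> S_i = Random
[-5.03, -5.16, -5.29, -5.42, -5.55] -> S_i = -5.03 + -0.13*i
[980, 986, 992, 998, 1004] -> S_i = 980 + 6*i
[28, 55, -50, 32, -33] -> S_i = Random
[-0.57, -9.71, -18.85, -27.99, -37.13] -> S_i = -0.57 + -9.14*i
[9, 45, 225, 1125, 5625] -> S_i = 9*5^i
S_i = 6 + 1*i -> [6, 7, 8, 9, 10]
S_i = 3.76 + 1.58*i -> [3.76, 5.34, 6.92, 8.5, 10.08]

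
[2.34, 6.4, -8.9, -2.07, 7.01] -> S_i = Random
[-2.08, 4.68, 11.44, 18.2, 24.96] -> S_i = -2.08 + 6.76*i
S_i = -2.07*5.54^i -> [-2.07, -11.47, -63.53, -351.97, -1949.89]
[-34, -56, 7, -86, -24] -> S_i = Random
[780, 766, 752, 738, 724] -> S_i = 780 + -14*i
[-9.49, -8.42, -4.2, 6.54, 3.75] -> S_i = Random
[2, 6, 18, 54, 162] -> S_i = 2*3^i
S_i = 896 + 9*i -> [896, 905, 914, 923, 932]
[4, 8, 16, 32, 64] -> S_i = 4*2^i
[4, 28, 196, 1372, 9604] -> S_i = 4*7^i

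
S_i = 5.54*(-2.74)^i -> [5.54, -15.18, 41.59, -113.96, 312.26]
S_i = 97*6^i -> [97, 582, 3492, 20952, 125712]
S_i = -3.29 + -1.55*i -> [-3.29, -4.84, -6.39, -7.94, -9.49]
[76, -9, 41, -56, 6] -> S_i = Random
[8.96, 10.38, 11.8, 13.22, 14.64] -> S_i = 8.96 + 1.42*i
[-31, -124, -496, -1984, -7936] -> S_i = -31*4^i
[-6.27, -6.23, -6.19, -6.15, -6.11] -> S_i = -6.27 + 0.04*i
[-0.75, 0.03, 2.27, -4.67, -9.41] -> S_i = Random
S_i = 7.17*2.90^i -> [7.17, 20.79, 60.3, 174.87, 507.12]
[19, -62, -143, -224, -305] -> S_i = 19 + -81*i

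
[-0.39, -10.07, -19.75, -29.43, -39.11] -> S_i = -0.39 + -9.68*i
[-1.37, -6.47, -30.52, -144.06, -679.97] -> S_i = -1.37*4.72^i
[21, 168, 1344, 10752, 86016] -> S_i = 21*8^i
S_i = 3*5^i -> [3, 15, 75, 375, 1875]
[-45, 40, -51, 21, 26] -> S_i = Random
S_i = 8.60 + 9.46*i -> [8.6, 18.06, 27.52, 36.98, 46.44]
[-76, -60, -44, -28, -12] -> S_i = -76 + 16*i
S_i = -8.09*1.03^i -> [-8.09, -8.33, -8.58, -8.84, -9.11]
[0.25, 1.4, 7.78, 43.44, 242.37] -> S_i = 0.25*5.58^i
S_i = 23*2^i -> [23, 46, 92, 184, 368]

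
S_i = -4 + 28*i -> [-4, 24, 52, 80, 108]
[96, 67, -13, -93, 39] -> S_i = Random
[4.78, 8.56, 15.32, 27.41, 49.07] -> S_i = 4.78*1.79^i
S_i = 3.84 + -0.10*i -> [3.84, 3.74, 3.64, 3.54, 3.44]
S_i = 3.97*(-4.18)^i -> [3.97, -16.59, 69.37, -289.95, 1211.98]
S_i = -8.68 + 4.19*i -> [-8.68, -4.49, -0.3, 3.89, 8.08]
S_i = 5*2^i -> [5, 10, 20, 40, 80]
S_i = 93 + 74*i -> [93, 167, 241, 315, 389]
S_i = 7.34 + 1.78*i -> [7.34, 9.12, 10.9, 12.68, 14.46]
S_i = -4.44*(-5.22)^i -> [-4.44, 23.18, -120.98, 631.53, -3296.59]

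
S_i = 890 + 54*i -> [890, 944, 998, 1052, 1106]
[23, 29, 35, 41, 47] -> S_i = 23 + 6*i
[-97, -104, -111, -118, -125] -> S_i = -97 + -7*i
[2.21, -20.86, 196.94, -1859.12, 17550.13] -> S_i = 2.21*(-9.44)^i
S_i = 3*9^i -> [3, 27, 243, 2187, 19683]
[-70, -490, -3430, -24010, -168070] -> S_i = -70*7^i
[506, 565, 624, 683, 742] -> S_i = 506 + 59*i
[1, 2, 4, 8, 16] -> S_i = 1*2^i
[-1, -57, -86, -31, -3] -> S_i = Random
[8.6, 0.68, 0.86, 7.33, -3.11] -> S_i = Random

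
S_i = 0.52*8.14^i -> [0.52, 4.23, 34.45, 280.46, 2282.97]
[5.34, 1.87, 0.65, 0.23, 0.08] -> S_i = 5.34*0.35^i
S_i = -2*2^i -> [-2, -4, -8, -16, -32]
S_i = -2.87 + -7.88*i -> [-2.87, -10.75, -18.63, -26.51, -34.39]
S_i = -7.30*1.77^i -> [-7.3, -12.92, -22.87, -40.48, -71.65]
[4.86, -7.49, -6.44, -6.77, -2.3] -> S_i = Random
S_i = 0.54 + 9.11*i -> [0.54, 9.65, 18.76, 27.87, 36.98]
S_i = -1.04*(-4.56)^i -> [-1.04, 4.74, -21.63, 98.61, -449.67]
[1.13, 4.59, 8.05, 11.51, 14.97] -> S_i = 1.13 + 3.46*i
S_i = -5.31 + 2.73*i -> [-5.31, -2.58, 0.15, 2.88, 5.61]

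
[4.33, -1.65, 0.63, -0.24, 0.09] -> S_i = 4.33*(-0.38)^i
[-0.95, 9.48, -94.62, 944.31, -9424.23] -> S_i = -0.95*(-9.98)^i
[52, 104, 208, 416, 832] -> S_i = 52*2^i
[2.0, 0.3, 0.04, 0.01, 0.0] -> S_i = 2.00*0.15^i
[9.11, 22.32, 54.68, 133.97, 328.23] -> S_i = 9.11*2.45^i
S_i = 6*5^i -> [6, 30, 150, 750, 3750]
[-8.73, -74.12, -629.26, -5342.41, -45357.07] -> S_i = -8.73*8.49^i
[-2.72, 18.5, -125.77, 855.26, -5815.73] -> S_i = -2.72*(-6.80)^i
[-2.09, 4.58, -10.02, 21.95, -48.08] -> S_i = -2.09*(-2.19)^i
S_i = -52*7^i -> [-52, -364, -2548, -17836, -124852]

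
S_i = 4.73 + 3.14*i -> [4.73, 7.87, 11.01, 14.15, 17.29]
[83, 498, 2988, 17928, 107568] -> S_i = 83*6^i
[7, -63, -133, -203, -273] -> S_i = 7 + -70*i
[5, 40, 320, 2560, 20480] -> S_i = 5*8^i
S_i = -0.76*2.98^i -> [-0.76, -2.26, -6.75, -20.11, -59.93]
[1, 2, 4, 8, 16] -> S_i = 1*2^i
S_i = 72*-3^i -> [72, -216, 648, -1944, 5832]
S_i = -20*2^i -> [-20, -40, -80, -160, -320]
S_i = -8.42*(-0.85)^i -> [-8.42, 7.16, -6.08, 5.17, -4.4]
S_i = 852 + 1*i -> [852, 853, 854, 855, 856]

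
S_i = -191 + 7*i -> [-191, -184, -177, -170, -163]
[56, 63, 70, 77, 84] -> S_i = 56 + 7*i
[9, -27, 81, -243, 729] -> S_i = 9*-3^i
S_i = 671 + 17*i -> [671, 688, 705, 722, 739]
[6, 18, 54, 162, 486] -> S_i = 6*3^i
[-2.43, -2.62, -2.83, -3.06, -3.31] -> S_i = -2.43*1.08^i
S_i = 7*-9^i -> [7, -63, 567, -5103, 45927]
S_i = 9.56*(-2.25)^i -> [9.56, -21.51, 48.4, -108.89, 245.01]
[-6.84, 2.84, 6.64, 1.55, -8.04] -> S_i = Random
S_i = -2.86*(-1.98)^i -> [-2.86, 5.66, -11.21, 22.2, -43.96]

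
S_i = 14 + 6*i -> [14, 20, 26, 32, 38]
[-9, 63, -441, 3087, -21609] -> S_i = -9*-7^i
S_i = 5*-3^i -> [5, -15, 45, -135, 405]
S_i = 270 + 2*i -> [270, 272, 274, 276, 278]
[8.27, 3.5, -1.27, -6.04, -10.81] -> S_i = 8.27 + -4.77*i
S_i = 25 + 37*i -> [25, 62, 99, 136, 173]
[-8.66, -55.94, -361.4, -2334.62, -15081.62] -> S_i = -8.66*6.46^i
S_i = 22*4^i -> [22, 88, 352, 1408, 5632]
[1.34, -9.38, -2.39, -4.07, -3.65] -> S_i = Random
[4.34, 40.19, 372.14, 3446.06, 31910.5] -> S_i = 4.34*9.26^i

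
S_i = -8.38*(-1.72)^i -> [-8.38, 14.41, -24.79, 42.64, -73.34]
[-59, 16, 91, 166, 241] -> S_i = -59 + 75*i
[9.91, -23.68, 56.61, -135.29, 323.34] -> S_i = 9.91*(-2.39)^i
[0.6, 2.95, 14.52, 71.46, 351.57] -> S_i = 0.60*4.92^i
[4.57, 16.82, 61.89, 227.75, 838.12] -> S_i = 4.57*3.68^i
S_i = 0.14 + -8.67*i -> [0.14, -8.53, -17.2, -25.87, -34.54]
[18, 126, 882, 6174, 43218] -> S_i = 18*7^i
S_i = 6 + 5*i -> [6, 11, 16, 21, 26]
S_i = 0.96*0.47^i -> [0.96, 0.45, 0.21, 0.1, 0.05]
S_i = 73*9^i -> [73, 657, 5913, 53217, 478953]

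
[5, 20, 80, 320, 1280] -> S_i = 5*4^i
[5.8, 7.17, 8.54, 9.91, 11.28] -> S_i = 5.80 + 1.37*i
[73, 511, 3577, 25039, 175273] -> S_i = 73*7^i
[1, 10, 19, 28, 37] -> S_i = 1 + 9*i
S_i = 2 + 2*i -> [2, 4, 6, 8, 10]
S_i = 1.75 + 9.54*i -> [1.75, 11.29, 20.83, 30.37, 39.91]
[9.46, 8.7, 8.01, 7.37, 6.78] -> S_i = 9.46*0.92^i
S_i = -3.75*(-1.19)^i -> [-3.75, 4.46, -5.31, 6.32, -7.52]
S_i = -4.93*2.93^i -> [-4.93, -14.44, -42.32, -124.01, -363.34]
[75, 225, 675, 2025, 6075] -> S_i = 75*3^i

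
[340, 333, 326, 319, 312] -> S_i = 340 + -7*i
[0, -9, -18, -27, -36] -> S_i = 0 + -9*i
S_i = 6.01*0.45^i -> [6.01, 2.7, 1.22, 0.55, 0.25]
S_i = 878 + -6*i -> [878, 872, 866, 860, 854]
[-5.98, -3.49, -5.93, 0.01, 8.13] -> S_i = Random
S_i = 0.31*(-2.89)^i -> [0.31, -0.9, 2.59, -7.48, 21.62]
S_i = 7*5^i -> [7, 35, 175, 875, 4375]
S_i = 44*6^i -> [44, 264, 1584, 9504, 57024]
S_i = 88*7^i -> [88, 616, 4312, 30184, 211288]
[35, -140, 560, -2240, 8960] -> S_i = 35*-4^i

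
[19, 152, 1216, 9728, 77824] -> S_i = 19*8^i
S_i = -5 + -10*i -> [-5, -15, -25, -35, -45]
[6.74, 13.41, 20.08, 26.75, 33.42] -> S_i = 6.74 + 6.67*i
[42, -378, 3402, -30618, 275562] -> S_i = 42*-9^i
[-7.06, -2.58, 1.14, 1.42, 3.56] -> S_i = Random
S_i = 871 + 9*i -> [871, 880, 889, 898, 907]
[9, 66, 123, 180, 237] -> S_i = 9 + 57*i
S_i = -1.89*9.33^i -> [-1.89, -17.63, -164.52, -1534.99, -14321.5]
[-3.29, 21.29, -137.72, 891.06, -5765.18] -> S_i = -3.29*(-6.47)^i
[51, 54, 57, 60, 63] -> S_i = 51 + 3*i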